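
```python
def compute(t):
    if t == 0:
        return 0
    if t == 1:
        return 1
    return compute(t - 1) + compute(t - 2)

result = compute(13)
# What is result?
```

Build up from base cases: compute(0)=0, compute(1)=1, compute(2)=1, compute(3)=2, compute(4)=3, compute(5)=5, compute(6)=8, ..., compute(13)=233

Answer: 233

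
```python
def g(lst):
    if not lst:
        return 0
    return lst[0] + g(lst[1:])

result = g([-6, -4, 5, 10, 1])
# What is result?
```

(-6) + (-4) + 5 + 10 + 1 + 0 = 6

Answer: 6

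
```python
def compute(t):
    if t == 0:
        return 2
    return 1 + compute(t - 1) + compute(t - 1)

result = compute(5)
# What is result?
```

compute(t) = 1 + 2·compute(t-1), compute(0)=2. Closed form: (2+1)·2^5 - 1 = 95.

Answer: 95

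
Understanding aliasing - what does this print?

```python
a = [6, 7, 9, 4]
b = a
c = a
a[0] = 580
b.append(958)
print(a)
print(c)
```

Key concept: multiple aliases.
Step by step:
`a = [6, 7, 9, 4]` → a = [6, 7, 9, 4]
`b = a` → b = [6, 7, 9, 4] (same object as a)
`c = a` → c = [6, 7, 9, 4] (same object as a, b)
`a[0] = 580` → a = [580, 7, 9, 4] (same object as b, c); b = [580, 7, 9, 4] (same object as a, c); c = [580, 7, 9, 4] (same object as a, b)
`b.append(958)` → a = [580, 7, 9, 4, 958] (same object as b, c); b = [580, 7, 9, 4, 958] (same object as a, c); c = [580, 7, 9, 4, 958] (same object as a, b)
`print(a)` → prints [580, 7, 9, 4, 958]
`print(c)` → prints [580, 7, 9, 4, 958]

Answer:
[580, 7, 9, 4, 958]
[580, 7, 9, 4, 958]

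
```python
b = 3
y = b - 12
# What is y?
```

Trace:
`b = 3` → b = 3
`y = b - 12` → y = -9
So y = -9

Answer: -9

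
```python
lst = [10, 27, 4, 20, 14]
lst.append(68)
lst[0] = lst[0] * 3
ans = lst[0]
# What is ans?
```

Trace:
`lst = [10, 27, 4, 20, 14]` → lst = [10, 27, 4, 20, 14]
`lst.append(68)` → lst = [10, 27, 4, 20, 14, 68]
`lst[0] = lst[0] * 3` → lst = [30, 27, 4, 20, 14, 68]
`ans = lst[0]` → ans = 30
So ans = 30

Answer: 30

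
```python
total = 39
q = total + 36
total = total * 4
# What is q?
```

Trace:
`total = 39` → total = 39
`q = total + 36` → q = 75
`total = total * 4` → total = 156
So q = 75

Answer: 75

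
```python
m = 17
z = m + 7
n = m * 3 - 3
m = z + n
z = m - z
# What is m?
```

Trace:
`m = 17` → m = 17
`z = m + 7` → z = 24
`n = m * 3 - 3` → n = 48
`m = z + n` → m = 72
`z = m - z` → z = 48
So m = 72

Answer: 72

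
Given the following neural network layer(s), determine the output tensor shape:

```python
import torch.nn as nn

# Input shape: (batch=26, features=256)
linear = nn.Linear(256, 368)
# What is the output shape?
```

Input: (26, 256) -> Output: (26, 368)

Answer: (26, 368)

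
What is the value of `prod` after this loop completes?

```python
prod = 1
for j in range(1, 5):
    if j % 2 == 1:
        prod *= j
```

Product of odd numbers 1 to 4
`prod` takes the values: 1 → 3

Answer: 3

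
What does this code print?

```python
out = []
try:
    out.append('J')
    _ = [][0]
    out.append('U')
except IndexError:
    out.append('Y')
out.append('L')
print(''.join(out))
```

Execution trace: 'J' (try body) → 'Y' (except IndexError) → 'L' (after the try/except). Output: JYL

Answer: JYL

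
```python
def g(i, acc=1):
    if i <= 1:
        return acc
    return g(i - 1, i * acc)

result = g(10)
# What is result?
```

Accumulator trace (n, acc): (10, 1) -> (9, 10) -> (8, 90) -> (7, 720) -> (6, 5040) -> (5, 30240) -> (4, 151200) -> (3, 604800) -> (2, 1814400) -> (1, 3628800) -> return 3628800

Answer: 3628800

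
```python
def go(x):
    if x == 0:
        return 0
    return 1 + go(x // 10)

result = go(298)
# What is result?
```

Count of digits of 298: 3

Answer: 3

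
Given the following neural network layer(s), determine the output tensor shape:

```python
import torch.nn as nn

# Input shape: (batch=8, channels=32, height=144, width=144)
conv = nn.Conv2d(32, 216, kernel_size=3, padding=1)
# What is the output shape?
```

Input: (8, 32, 144, 144) -> Output: (8, 216, 144, 144)

Answer: (8, 216, 144, 144)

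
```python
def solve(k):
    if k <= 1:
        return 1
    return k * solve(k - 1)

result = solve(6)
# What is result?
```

solve(6) = 6 * 5 * 4 * 3 * 2 * 1 = 720

Answer: 720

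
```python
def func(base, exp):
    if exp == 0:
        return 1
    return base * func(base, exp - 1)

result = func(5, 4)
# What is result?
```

func(5, 4) = 5 * 5 * 5 * 5 = 625

Answer: 625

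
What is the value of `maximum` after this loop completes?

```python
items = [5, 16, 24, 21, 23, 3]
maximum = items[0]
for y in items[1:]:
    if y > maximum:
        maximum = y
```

Maximum of [5, 16, 24, 21, 23, 3]
`maximum` takes the values: 5 → 16 → 24

Answer: 24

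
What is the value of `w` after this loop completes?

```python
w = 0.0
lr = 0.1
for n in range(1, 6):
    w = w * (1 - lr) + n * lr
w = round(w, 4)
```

Moving average with lr=0.1
`w` takes the values: 0.0 → 0.1 → 0.29 → 0.561 → 0.9049 → 1.31441 → 1.3144

Answer: 1.3144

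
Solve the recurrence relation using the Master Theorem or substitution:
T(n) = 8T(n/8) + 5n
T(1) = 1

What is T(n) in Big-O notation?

By Master Theorem: a=8, b=8, f(n)=5n. Since log_8(8) = 1 and f(n) = Θ(n^1), Case 2 applies. T(n) = O(n log n).

Answer: O(n log n)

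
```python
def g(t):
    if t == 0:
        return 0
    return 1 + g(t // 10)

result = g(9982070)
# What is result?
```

Count of digits of 9982070: 7

Answer: 7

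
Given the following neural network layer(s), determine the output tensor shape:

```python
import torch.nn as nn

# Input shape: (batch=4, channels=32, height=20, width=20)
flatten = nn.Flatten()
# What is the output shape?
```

Input: (4, 32, 20, 20) -> Output: (4, 12800)

Answer: (4, 12800)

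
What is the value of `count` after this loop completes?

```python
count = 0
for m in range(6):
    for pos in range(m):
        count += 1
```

Triangle number: 0+1+2+...+5
`count` takes the values: 0 → 1 → 2 → 3 → 4 → 5 → 6 → 7 → 8 → 9 → 10 → 11 → 12 → 13 → 14 → 15

Answer: 15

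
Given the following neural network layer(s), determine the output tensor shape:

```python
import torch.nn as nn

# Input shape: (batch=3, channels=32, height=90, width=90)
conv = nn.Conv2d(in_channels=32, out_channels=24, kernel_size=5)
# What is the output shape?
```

Input: (3, 32, 90, 90) -> Output: (3, 24, 86, 86)

Answer: (3, 24, 86, 86)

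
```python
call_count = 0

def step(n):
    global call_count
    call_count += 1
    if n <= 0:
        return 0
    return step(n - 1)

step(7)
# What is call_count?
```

Linear recursion stepping by 1: 8 calls from n=7 down to ≤0.

Answer: 8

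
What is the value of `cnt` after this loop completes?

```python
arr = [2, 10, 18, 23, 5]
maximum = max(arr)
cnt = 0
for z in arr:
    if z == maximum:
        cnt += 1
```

Count of max value 23 in [2, 10, 18, 23, 5]
`cnt` takes the values: 0 → 1

Answer: 1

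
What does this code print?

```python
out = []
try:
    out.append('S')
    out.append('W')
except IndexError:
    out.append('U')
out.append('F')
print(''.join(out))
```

Execution trace: 'S' (try body) → 'W' (try body, no exception) → 'F' (after the try/except). Output: SWF

Answer: SWF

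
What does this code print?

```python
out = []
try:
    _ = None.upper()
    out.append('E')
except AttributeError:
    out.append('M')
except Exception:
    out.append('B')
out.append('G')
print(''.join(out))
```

Execution trace: 'M' (except AttributeError) → 'G' (after the try/except). Output: MG

Answer: MG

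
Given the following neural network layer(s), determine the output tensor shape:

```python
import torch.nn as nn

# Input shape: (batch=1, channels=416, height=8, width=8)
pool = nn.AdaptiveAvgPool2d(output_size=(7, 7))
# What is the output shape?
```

Input: (1, 416, 8, 8) -> Output: (1, 416, 7, 7)

Answer: (1, 416, 7, 7)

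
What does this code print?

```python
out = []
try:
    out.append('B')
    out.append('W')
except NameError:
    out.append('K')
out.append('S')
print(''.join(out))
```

Execution trace: 'B' (try body) → 'W' (try body, no exception) → 'S' (after the try/except). Output: BWS

Answer: BWS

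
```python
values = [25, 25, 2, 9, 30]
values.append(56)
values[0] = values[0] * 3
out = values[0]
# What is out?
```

Trace:
`values = [25, 25, 2, 9, 30]` → values = [25, 25, 2, 9, 30]
`values.append(56)` → values = [25, 25, 2, 9, 30, 56]
`values[0] = values[0] * 3` → values = [75, 25, 2, 9, 30, 56]
`out = values[0]` → out = 75
So out = 75

Answer: 75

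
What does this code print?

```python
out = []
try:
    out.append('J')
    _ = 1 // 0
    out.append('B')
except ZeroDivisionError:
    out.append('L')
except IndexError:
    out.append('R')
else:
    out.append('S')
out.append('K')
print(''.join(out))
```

Execution trace: 'J' (try body) → 'L' (except ZeroDivisionError) → 'K' (after the try/except). Output: JLK

Answer: JLK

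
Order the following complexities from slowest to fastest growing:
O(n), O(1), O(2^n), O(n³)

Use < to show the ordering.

Ordered by growth rate: O(1) < O(n) < O(n³) < O(2^n)

Answer: O(1) < O(n) < O(n³) < O(2^n)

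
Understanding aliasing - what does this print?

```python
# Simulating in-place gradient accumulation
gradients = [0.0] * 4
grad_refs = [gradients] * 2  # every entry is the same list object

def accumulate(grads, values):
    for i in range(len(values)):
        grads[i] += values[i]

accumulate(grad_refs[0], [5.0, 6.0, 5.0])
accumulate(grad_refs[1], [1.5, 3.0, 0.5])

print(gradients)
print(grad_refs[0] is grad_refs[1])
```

Key concept: gradient accumulation aliasing.
Step by step:
`gradients = [0.0] * 4` → gradients = [0.0, 0.0, 0.0, 0.0]
`grad_refs = [gradients] * 2` → grad_refs = [[0.0, 0.0, 0.0, 0.0], [0.0, 0.0, 0.0, 0.0]]
`accumulate(grad_refs[0], [5.0, 6.0, 5.0])` → gradients = [5.0, 6.0, 5.0, 0.0]; grad_refs = [[5.0, 6.0, 5.0, 0.0], [5.0, 6.0, 5.0, 0.0]]
`accumulate(grad_refs[1], [1.5, 3.0, 0.5])` → gradients = [6.5, 9.0, 5.5, 0.0]; grad_refs = [[6.5, 9.0, 5.5, 0.0], [6.5, 9.0, 5.5, 0.0]]
`print(gradients)` → prints [6.5, 9.0, 5.5, 0.0]
`print(grad_refs[0] is grad_refs[1])` → prints True

Answer:
[6.5, 9.0, 5.5, 0.0]
True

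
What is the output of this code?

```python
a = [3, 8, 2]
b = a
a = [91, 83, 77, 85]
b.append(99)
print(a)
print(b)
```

Key concept: rebinding vs mutation: a is rebound to a new list, b still points at the original.
Step by step:
`a = [3, 8, 2]` → a = [3, 8, 2]
`b = a` → b = [3, 8, 2] (same object as a)
`a = [91, 83, 77, 85]` → a = [91, 83, 77, 85]
`b.append(99)` → b = [3, 8, 2, 99]
`print(a)` → prints [91, 83, 77, 85]
`print(b)` → prints [3, 8, 2, 99]

Answer:
[91, 83, 77, 85]
[3, 8, 2, 99]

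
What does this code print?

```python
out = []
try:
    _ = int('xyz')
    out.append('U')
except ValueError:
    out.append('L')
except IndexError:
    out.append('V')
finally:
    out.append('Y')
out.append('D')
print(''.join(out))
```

Execution trace: 'L' (except ValueError) → 'Y' (finally) → 'D' (after the try/except). Output: LYD

Answer: LYD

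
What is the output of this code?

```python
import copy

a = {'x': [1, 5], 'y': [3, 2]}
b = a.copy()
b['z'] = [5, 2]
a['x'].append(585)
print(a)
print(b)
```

Key concept: shallow copy of dict with mutable values.
Step by step:
`a = {'x': [1, 5], 'y': [3, 2]}` → a = {'x': [1, 5], 'y': [3, 2]}
`b = a.copy()` → b = {'x': [1, 5], 'y': [3, 2]}
`b['z'] = [5, 2]` → b = {'x': [1, 5], 'y': [3, 2], 'z': [5, 2]}
`a['x'].append(585)` → a = {'x': [1, 5, 585], 'y': [3, 2]}; b = {'x': [1, 5, 585], 'y': [3, 2], 'z': [5, 2]}
`print(a)` → prints {'x': [1, 5, 585], 'y': [3, 2]}
`print(b)` → prints {'x': [1, 5, 585], 'y': [3, 2], 'z': [5, 2]}

Answer:
{'x': [1, 5, 585], 'y': [3, 2]}
{'x': [1, 5, 585], 'y': [3, 2], 'z': [5, 2]}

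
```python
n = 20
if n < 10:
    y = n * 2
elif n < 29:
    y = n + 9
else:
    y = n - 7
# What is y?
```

Trace:
`n = 20` → n = 20
`if n < 10: ...` → n < 10 is False, n < 29 is True → y = 29
So y = 29

Answer: 29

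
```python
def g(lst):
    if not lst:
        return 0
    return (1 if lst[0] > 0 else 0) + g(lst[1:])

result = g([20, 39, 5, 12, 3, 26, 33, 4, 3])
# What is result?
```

Count of positive elements in [20, 39, 5, 12, 3, 26, 33, 4, 3] = 9

Answer: 9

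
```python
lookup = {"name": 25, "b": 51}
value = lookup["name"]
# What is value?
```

Trace:
`lookup = {"name": 25, "b": 51}` → lookup = {'name': 25, 'b': 51}
`value = lookup["name"]` → value = 25
So value = 25

Answer: 25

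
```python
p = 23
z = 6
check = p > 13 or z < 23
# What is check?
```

Trace:
`p = 23` → p = 23
`z = 6` → z = 6
`check = p > 13 or z < 23` → check = True
So check = True

Answer: True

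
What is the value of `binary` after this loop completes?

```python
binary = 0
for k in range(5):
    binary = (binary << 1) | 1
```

Build 5 consecutive 1-bits: 0b11111
`binary` takes the values: 0 → 1 → 3 → 7 → 15 → 31

Answer: 31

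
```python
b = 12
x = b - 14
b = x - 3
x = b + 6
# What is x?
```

Trace:
`b = 12` → b = 12
`x = b - 14` → x = -2
`b = x - 3` → b = -5
`x = b + 6` → x = 1
So x = 1

Answer: 1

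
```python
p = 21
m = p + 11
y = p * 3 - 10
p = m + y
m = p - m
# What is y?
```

Trace:
`p = 21` → p = 21
`m = p + 11` → m = 32
`y = p * 3 - 10` → y = 53
`p = m + y` → p = 85
`m = p - m` → m = 53
So y = 53

Answer: 53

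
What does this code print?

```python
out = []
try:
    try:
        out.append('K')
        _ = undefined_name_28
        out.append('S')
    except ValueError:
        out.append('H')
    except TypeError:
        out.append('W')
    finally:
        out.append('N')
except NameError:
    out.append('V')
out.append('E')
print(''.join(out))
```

Execution trace: 'K' (try body) → 'N' (finally) → 'V' (outer except NameError) → 'E' (after the try/except). Output: KNVE

Answer: KNVE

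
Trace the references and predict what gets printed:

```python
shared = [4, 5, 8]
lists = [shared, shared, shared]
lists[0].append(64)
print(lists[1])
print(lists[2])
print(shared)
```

Key concept: list of same reference.
Step by step:
`shared = [4, 5, 8]` → shared = [4, 5, 8]
`lists = [shared, shared, shared]` → lists = [[4, 5, 8], [4, 5, 8], [4, 5, 8]]
`lists[0].append(64)` → shared = [4, 5, 8, 64]; lists = [[4, 5, 8, 64], [4, 5, 8, 64], [4, 5, 8, 64]]
`print(lists[1])` → prints [4, 5, 8, 64]
`print(lists[2])` → prints [4, 5, 8, 64]
`print(shared)` → prints [4, 5, 8, 64]

Answer:
[4, 5, 8, 64]
[4, 5, 8, 64]
[4, 5, 8, 64]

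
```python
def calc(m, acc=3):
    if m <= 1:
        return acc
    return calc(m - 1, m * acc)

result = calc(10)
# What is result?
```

Accumulator trace (n, acc): (10, 3) -> (9, 30) -> (8, 270) -> (7, 2160) -> (6, 15120) -> (5, 90720) -> (4, 453600) -> (3, 1814400) -> (2, 5443200) -> (1, 10886400) -> return 10886400

Answer: 10886400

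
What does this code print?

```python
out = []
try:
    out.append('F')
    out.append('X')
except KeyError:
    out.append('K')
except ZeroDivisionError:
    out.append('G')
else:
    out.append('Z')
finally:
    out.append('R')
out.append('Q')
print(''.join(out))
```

Execution trace: 'F' (try body) → 'X' (try body, no exception) → 'Z' (else) → 'R' (finally) → 'Q' (after the try/except). Output: FXZRQ

Answer: FXZRQ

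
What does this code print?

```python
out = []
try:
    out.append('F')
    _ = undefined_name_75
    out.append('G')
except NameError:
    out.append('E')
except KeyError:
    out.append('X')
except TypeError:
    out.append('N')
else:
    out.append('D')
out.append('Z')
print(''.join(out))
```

Execution trace: 'F' (try body) → 'E' (except NameError) → 'Z' (after the try/except). Output: FEZ

Answer: FEZ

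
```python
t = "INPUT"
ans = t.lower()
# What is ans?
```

Trace:
`t = "INPUT"` → t = 'INPUT'
`ans = t.lower()` → ans = 'input'
So ans = 'input'

Answer: 'input'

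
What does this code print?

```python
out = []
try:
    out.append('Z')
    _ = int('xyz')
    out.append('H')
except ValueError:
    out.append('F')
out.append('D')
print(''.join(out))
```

Execution trace: 'Z' (try body) → 'F' (except ValueError) → 'D' (after the try/except). Output: ZFD

Answer: ZFD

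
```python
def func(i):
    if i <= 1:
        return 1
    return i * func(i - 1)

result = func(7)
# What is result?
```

func(7) = 7 * 6 * 5 * 4 * 3 * 2 * 1 = 5040

Answer: 5040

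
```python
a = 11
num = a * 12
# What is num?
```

Trace:
`a = 11` → a = 11
`num = a * 12` → num = 132
So num = 132

Answer: 132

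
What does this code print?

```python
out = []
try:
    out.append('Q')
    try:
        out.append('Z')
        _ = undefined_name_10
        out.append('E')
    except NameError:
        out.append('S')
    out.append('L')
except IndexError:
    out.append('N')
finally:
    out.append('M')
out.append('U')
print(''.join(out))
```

Execution trace: 'Q' (try body) → 'Z' (inner try body) → 'S' (inner except NameError) → 'L' (try body, no exception) → 'M' (finally) → 'U' (after the try/except). Output: QZSLMU

Answer: QZSLMU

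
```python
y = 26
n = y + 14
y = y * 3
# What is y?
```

Trace:
`y = 26` → y = 26
`n = y + 14` → n = 40
`y = y * 3` → y = 78
So y = 78

Answer: 78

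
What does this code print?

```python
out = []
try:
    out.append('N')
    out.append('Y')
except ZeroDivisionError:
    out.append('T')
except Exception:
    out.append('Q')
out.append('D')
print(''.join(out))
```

Execution trace: 'N' (try body) → 'Y' (try body, no exception) → 'D' (after the try/except). Output: NYD

Answer: NYD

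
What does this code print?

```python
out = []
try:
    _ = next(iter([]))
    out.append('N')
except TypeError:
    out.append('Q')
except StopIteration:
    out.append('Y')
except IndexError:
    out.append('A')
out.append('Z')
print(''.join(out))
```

Execution trace: 'Y' (except StopIteration) → 'Z' (after the try/except). Output: YZ

Answer: YZ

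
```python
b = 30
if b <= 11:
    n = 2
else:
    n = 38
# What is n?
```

Trace:
`b = 30` → b = 30
`if b <= 11: ...` → b <= 11 is False, take else branch → n = 38
So n = 38

Answer: 38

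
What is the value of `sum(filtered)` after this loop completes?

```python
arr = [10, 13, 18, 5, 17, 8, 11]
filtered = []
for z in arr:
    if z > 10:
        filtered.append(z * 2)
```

Sum of doubled values > 10
`filtered` takes the values: [] → [26] → [26, 36] → [26, 36, 34] → [26, 36, 34, 22]
So `sum(filtered)` = 118

Answer: 118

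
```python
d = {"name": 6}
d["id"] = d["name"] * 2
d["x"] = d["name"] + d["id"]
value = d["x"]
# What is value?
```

Trace:
`d = {"name": 6}` → d = {'name': 6}
`d["id"] = d["name"] * 2` → d = {'name': 6, 'id': 12}
`d["x"] = d["name"] + d["id"]` → d = {'name': 6, 'id': 12, 'x': 18}
`value = d["x"]` → value = 18
So value = 18

Answer: 18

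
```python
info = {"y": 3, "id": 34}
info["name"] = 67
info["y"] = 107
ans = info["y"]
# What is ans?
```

Trace:
`info = {"y": 3, "id": 34}` → info = {'y': 3, 'id': 34}
`info["name"] = 67` → info = {'y': 3, 'id': 34, 'name': 67}
`info["y"] = 107` → info = {'y': 107, 'id': 34, 'name': 67}
`ans = info["y"]` → ans = 107
So ans = 107

Answer: 107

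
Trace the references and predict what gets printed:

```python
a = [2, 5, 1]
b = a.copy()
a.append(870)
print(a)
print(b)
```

Key concept: list.copy() creates independent copy.
Step by step:
`a = [2, 5, 1]` → a = [2, 5, 1]
`b = a.copy()` → b = [2, 5, 1]
`a.append(870)` → a = [2, 5, 1, 870]
`print(a)` → prints [2, 5, 1, 870]
`print(b)` → prints [2, 5, 1]

Answer:
[2, 5, 1, 870]
[2, 5, 1]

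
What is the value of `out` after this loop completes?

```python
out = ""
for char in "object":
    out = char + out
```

Reverse 'object'
`out` takes the values: "" → "o" → "bo" → "jbo" → "ejbo" → "cejbo" → "tcejbo"

Answer: "tcejbo"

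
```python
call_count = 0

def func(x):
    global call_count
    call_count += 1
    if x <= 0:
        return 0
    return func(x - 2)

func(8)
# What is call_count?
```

Linear recursion stepping by 2: 5 calls from x=8 down to ≤0.

Answer: 5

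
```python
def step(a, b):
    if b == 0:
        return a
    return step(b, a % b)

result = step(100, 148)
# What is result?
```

step(100, 148) -> step(148, 100) -> step(100, 48) -> step(48, 4) -> step(4, 0) -> 4

Answer: 4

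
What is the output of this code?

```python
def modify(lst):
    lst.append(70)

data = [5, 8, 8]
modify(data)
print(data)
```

Key concept: function modifies passed list.
Step by step:
`data = [5, 8, 8]` → data = [5, 8, 8]
`modify(data)` → data = [5, 8, 8, 70]
`print(data)` → prints [5, 8, 8, 70]

Answer: [5, 8, 8, 70]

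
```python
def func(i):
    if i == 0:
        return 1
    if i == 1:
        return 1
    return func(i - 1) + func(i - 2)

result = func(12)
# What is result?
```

Build up from base cases: func(0)=1, func(1)=1, func(2)=2, func(3)=3, func(4)=5, func(5)=8, func(6)=13, ..., func(12)=233

Answer: 233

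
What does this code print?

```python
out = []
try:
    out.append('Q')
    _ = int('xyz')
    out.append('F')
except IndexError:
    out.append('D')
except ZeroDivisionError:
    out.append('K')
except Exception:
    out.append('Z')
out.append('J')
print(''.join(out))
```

Execution trace: 'Q' (try body) → 'Z' (except Exception) → 'J' (after the try/except). Output: QZJ

Answer: QZJ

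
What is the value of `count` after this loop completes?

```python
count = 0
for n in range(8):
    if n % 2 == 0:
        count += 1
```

Count numbers divisible by 2 in range(8)
`count` takes the values: 0 → 1 → 2 → 3 → 4

Answer: 4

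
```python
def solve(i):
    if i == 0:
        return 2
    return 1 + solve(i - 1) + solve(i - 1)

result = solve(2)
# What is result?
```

solve(i) = 1 + 2·solve(i-1), solve(0)=2. Closed form: (2+1)·2^2 - 1 = 11.

Answer: 11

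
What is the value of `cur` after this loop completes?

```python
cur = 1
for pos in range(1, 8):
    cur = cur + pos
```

Start at 1, add 1 through 7
`cur` takes the values: 1 → 2 → 4 → 7 → 11 → 16 → 22 → 29

Answer: 29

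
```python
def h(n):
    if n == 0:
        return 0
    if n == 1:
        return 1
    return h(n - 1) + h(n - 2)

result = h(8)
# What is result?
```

Build up from base cases: h(0)=0, h(1)=1, h(2)=1, h(3)=2, h(4)=3, h(5)=5, h(6)=8, ..., h(8)=21

Answer: 21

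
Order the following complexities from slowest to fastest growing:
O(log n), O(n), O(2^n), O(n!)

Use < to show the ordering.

Ordered by growth rate: O(log n) < O(n) < O(2^n) < O(n!)

Answer: O(log n) < O(n) < O(2^n) < O(n!)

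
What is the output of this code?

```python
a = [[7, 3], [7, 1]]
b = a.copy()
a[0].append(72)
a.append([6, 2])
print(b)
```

Key concept: shallow copy with nested lists.
Step by step:
`a = [[7, 3], [7, 1]]` → a = [[7, 3], [7, 1]]
`b = a.copy()` → b = [[7, 3], [7, 1]]
`a[0].append(72)` → a = [[7, 3, 72], [7, 1]]; b = [[7, 3, 72], [7, 1]]
`a.append([6, 2])` → a = [[7, 3, 72], [7, 1], [6, 2]]
`print(b)` → prints [[7, 3, 72], [7, 1]]

Answer: [[7, 3, 72], [7, 1]]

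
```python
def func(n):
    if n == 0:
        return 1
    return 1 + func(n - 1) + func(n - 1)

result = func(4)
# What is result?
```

func(n) = 1 + 2·func(n-1), func(0)=1. Closed form: (1+1)·2^4 - 1 = 31.

Answer: 31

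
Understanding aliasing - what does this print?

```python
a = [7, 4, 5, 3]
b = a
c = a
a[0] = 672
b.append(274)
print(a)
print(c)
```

Key concept: multiple aliases.
Step by step:
`a = [7, 4, 5, 3]` → a = [7, 4, 5, 3]
`b = a` → b = [7, 4, 5, 3] (same object as a)
`c = a` → c = [7, 4, 5, 3] (same object as a, b)
`a[0] = 672` → a = [672, 4, 5, 3] (same object as b, c); b = [672, 4, 5, 3] (same object as a, c); c = [672, 4, 5, 3] (same object as a, b)
`b.append(274)` → a = [672, 4, 5, 3, 274] (same object as b, c); b = [672, 4, 5, 3, 274] (same object as a, c); c = [672, 4, 5, 3, 274] (same object as a, b)
`print(a)` → prints [672, 4, 5, 3, 274]
`print(c)` → prints [672, 4, 5, 3, 274]

Answer:
[672, 4, 5, 3, 274]
[672, 4, 5, 3, 274]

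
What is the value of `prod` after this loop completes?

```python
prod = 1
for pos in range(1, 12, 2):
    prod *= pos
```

Product of 1, 3, 5, ... up to 11
`prod` takes the values: 1 → 3 → 15 → 105 → 945 → 10395

Answer: 10395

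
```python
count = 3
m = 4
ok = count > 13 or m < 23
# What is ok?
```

Trace:
`count = 3` → count = 3
`m = 4` → m = 4
`ok = count > 13 or m < 23` → ok = True
So ok = True

Answer: True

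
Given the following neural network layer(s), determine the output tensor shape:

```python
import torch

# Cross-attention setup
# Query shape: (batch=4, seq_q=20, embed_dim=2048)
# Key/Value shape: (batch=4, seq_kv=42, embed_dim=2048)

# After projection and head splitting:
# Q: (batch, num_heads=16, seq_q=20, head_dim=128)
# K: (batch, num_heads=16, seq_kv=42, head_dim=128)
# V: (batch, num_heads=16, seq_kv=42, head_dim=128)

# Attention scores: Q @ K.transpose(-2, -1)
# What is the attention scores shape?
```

Input: (4, 20, 2048) -> Output: (4, 16, 20, 42)

Answer: (4, 16, 20, 42)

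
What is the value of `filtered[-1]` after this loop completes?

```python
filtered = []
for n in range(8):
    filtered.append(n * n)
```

Last element of squares 0 to 7
`filtered` takes the values: [] → [0] → [0, 1] → [0, 1, 4] → [0, 1, 4, 9] → [0, 1, 4, 9, 16] → [0, 1, 4, 9, 16, 25] → [0, 1, 4, 9, 16, 25, 36] → [0, 1, 4, 9, 16, 25, 36, 49]
So `filtered[-1]` = 49

Answer: 49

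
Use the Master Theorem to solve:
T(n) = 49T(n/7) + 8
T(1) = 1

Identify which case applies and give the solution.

a=49, b=7, f(n)=8. log_7(49) = 2. Since c=0 < 2, Case 1 applies: T(n) = Θ(n^log_b(a)) = O(n^2).

Answer: O(n^2) - Case 1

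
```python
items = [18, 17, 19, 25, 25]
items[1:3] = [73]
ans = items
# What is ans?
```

Trace:
`items = [18, 17, 19, 25, 25]` → items = [18, 17, 19, 25, 25]
`items[1:3] = [73]` → items = [18, 73, 25, 25]
`ans = items` → ans = [18, 73, 25, 25]
So ans = [18, 73, 25, 25]

Answer: [18, 73, 25, 25]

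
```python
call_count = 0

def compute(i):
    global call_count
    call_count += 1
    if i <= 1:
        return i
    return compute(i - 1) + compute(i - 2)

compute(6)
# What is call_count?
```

Calls(i) = 1 + Calls(i-1) + Calls(i-2); Calls(0)=Calls(1)=1. For i=6 this gives 25.

Answer: 25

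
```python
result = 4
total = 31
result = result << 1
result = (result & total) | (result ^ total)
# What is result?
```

Trace:
`result = 4` → result = 4
`total = 31` → total = 31
`result = result << 1` → result = 8
`result = (result & total) | (result ^ total)` → result = 31
So result = 31

Answer: 31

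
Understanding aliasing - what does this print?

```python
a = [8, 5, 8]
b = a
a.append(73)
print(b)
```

Key concept: basic list aliasing.
Step by step:
`a = [8, 5, 8]` → a = [8, 5, 8]
`b = a` → b = [8, 5, 8] (same object as a)
`a.append(73)` → a = [8, 5, 8, 73] (same object as b); b = [8, 5, 8, 73] (same object as a)
`print(b)` → prints [8, 5, 8, 73]

Answer: [8, 5, 8, 73]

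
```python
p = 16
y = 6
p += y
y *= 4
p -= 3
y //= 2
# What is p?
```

Trace:
`p = 16` → p = 16
`y = 6` → y = 6
`p += y` → p = 22
`y *= 4` → y = 24
`p -= 3` → p = 19
`y //= 2` → y = 12
So p = 19

Answer: 19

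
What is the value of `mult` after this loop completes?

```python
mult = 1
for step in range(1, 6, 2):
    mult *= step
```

Product of 1, 3, 5, ... up to 5
`mult` takes the values: 1 → 3 → 15

Answer: 15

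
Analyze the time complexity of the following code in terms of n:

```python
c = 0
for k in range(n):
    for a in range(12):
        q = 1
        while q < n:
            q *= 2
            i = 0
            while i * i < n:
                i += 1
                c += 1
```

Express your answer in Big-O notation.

Each loop level contributes: n × 1 × log n × √n. Multiplying the contributions gives O(n√n log n).

Answer: O(n√n log n)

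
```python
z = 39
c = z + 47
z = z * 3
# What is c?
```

Trace:
`z = 39` → z = 39
`c = z + 47` → c = 86
`z = z * 3` → z = 117
So c = 86

Answer: 86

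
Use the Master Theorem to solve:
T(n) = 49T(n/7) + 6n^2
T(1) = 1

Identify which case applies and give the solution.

a=49, b=7, f(n)=6n^2. log_7(49) = 2. Since c=2 = 2, Case 2 applies: T(n) = Θ(n^log_b(a) · log n) = O(n^2 log n).

Answer: O(n^2 log n) - Case 2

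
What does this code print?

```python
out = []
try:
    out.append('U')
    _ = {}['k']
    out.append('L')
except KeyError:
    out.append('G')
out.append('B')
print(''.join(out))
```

Execution trace: 'U' (try body) → 'G' (except KeyError) → 'B' (after the try/except). Output: UGB

Answer: UGB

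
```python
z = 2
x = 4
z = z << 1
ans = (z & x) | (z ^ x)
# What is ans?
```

Trace:
`z = 2` → z = 2
`x = 4` → x = 4
`z = z << 1` → z = 4
`ans = (z & x) | (z ^ x)` → ans = 4
So ans = 4

Answer: 4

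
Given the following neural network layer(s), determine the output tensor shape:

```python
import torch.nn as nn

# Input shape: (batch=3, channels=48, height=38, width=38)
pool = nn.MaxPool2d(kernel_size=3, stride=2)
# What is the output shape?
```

Input: (3, 48, 38, 38) -> Output: (3, 48, 18, 18)

Answer: (3, 48, 18, 18)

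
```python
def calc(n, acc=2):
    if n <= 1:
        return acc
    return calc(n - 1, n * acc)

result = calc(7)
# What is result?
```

Accumulator trace (n, acc): (7, 2) -> (6, 14) -> (5, 84) -> (4, 420) -> (3, 1680) -> (2, 5040) -> (1, 10080) -> return 10080

Answer: 10080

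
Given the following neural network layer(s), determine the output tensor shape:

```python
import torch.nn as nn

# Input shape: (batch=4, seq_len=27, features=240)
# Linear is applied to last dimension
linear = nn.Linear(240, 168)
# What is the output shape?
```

Input: (4, 27, 240) -> Output: (4, 27, 168)

Answer: (4, 27, 168)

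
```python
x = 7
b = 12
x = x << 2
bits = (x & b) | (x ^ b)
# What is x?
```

Trace:
`x = 7` → x = 7
`b = 12` → b = 12
`x = x << 2` → x = 28
`bits = (x & b) | (x ^ b)` → bits = 28
So x = 28

Answer: 28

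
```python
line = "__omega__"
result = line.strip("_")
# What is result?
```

Trace:
`line = "__omega__"` → line = '__omega__'
`result = line.strip("_")` → result = 'omega'
So result = 'omega'

Answer: 'omega'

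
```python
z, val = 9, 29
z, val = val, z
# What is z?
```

Trace:
`z, val = 9, 29` → z = 9; val = 29
`z, val = val, z` → z = 29; val = 9
So z = 29

Answer: 29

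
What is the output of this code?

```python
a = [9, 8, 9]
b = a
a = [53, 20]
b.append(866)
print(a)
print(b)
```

Key concept: rebinding vs mutation: a is rebound to a new list, b still points at the original.
Step by step:
`a = [9, 8, 9]` → a = [9, 8, 9]
`b = a` → b = [9, 8, 9] (same object as a)
`a = [53, 20]` → a = [53, 20]
`b.append(866)` → b = [9, 8, 9, 866]
`print(a)` → prints [53, 20]
`print(b)` → prints [9, 8, 9, 866]

Answer:
[53, 20]
[9, 8, 9, 866]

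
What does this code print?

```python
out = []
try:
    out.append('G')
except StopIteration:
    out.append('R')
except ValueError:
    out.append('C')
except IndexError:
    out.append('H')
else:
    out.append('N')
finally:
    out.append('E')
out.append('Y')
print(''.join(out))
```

Execution trace: 'G' (try body, no exception) → 'N' (else) → 'E' (finally) → 'Y' (after the try/except). Output: GNEY

Answer: GNEY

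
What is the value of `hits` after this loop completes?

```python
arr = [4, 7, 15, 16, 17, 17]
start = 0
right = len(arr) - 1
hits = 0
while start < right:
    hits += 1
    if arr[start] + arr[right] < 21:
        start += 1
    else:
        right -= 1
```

Steps to find pair summing to 21
`hits` takes the values: 0 → 1 → 2 → 3 → 4 → 5

Answer: 5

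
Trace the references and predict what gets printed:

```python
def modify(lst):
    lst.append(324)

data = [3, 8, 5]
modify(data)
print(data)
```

Key concept: function modifies passed list.
Step by step:
`data = [3, 8, 5]` → data = [3, 8, 5]
`modify(data)` → data = [3, 8, 5, 324]
`print(data)` → prints [3, 8, 5, 324]

Answer: [3, 8, 5, 324]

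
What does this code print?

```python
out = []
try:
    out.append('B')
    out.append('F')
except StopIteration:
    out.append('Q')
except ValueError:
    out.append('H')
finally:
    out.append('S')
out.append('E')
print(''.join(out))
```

Execution trace: 'B' (try body) → 'F' (try body, no exception) → 'S' (finally) → 'E' (after the try/except). Output: BFSE

Answer: BFSE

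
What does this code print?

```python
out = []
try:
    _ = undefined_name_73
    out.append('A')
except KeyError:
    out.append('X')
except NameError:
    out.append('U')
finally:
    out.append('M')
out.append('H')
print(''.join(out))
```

Execution trace: 'U' (except NameError) → 'M' (finally) → 'H' (after the try/except). Output: UMH

Answer: UMH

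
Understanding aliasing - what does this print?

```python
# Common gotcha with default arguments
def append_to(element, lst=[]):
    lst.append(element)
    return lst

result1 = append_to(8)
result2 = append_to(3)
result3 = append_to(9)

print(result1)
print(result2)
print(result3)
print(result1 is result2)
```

Key concept: mutable default argument gotcha.
Step by step:
`result1 = append_to(8)` → result1 = [8]
`result2 = append_to(3)` → result1 = [8, 3] (same object as result2); result2 = [8, 3] (same object as result1)
`result3 = append_to(9)` → result1 = [8, 3, 9] (same object as result2, result3); result2 = [8, 3, 9] (same object as result1, result3); result3 = [8, 3, 9] (same object as result1, result2)
`print(result1)` → prints [8, 3, 9]
`print(result2)` → prints [8, 3, 9]
`print(result3)` → prints [8, 3, 9]
`print(result1 is result2)` → prints True

Answer:
[8, 3, 9]
[8, 3, 9]
[8, 3, 9]
True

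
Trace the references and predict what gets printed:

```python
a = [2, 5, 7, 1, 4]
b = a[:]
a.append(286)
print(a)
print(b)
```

Key concept: slice [:] creates copy.
Step by step:
`a = [2, 5, 7, 1, 4]` → a = [2, 5, 7, 1, 4]
`b = a[:]` → b = [2, 5, 7, 1, 4]
`a.append(286)` → a = [2, 5, 7, 1, 4, 286]
`print(a)` → prints [2, 5, 7, 1, 4, 286]
`print(b)` → prints [2, 5, 7, 1, 4]

Answer:
[2, 5, 7, 1, 4, 286]
[2, 5, 7, 1, 4]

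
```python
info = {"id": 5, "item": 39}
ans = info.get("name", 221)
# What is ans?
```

Trace:
`info = {"id": 5, "item": 39}` → info = {'id': 5, 'item': 39}
`ans = info.get("name", 221)` → ans = 221
So ans = 221

Answer: 221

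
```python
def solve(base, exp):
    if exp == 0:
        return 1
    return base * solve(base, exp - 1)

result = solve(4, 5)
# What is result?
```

solve(4, 5) = 4 * 4 * 4 * 4 * 4 = 1024

Answer: 1024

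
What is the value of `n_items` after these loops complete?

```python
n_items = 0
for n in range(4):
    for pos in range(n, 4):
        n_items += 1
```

Upper triangle: 4 + 3 + ... + 1
`n_items` takes the values: 0 → 1 → 2 → 3 → 4 → 5 → 6 → 7 → 8 → 9 → 10

Answer: 10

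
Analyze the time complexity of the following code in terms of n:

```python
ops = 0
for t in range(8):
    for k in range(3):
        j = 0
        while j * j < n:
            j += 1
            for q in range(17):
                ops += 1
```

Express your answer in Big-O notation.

Each loop level contributes: 1 × 1 × √n × 1. Multiplying the contributions gives O(√n).

Answer: O(√n)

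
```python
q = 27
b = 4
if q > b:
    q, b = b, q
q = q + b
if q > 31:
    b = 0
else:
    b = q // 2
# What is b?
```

Trace:
`q = 27` → q = 27
`b = 4` → b = 4
`if q > b: ...` → q > b is True → q = 4; b = 27
`q = q + b` → q = 31
`if q > 31: ...` → q > 31 is False, take else branch → b = 15
So b = 15

Answer: 15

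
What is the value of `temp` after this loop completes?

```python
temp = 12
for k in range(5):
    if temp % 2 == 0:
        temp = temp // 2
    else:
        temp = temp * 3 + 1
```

Collatz-style transformation from 12
`temp` takes the values: 12 → 6 → 3 → 10 → 5 → 16

Answer: 16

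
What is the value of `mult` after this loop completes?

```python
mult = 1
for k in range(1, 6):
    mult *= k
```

5! = 120
`mult` takes the values: 1 → 2 → 6 → 24 → 120

Answer: 120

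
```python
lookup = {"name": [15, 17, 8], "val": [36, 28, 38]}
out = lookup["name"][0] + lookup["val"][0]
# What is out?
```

Trace:
`lookup = {"name": [15, 17, 8], "val": [36, 28, 38]}` → lookup = {'name': [15, 17, 8], 'val': [36, 28, 38]}
`out = lookup["name"][0] + lookup["val"][0]` → out = 51
So out = 51

Answer: 51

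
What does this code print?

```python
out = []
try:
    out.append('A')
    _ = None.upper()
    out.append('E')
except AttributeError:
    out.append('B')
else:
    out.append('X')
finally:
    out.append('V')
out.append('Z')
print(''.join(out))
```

Execution trace: 'A' (try body) → 'B' (except AttributeError) → 'V' (finally) → 'Z' (after the try/except). Output: ABVZ

Answer: ABVZ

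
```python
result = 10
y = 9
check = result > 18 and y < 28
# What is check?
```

Trace:
`result = 10` → result = 10
`y = 9` → y = 9
`check = result > 18 and y < 28` → check = False
So check = False

Answer: False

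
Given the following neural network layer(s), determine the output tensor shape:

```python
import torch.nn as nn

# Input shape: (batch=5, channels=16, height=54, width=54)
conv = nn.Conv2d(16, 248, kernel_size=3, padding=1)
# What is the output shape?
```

Input: (5, 16, 54, 54) -> Output: (5, 248, 54, 54)

Answer: (5, 248, 54, 54)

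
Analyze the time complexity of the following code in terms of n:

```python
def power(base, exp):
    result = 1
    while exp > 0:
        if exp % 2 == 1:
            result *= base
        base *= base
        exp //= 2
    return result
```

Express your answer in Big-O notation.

This is Exponentiation by squaring. Time complexity: O(log n).

Answer: O(log n)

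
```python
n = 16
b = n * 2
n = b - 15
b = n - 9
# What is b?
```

Trace:
`n = 16` → n = 16
`b = n * 2` → b = 32
`n = b - 15` → n = 17
`b = n - 9` → b = 8
So b = 8

Answer: 8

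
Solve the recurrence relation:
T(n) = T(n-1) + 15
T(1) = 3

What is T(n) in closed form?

Unrolling: T(n) = T(1) + 15·(n-1) = 3 + 15(n-1) = 15n - 12.

Answer: T(n) = 15n - 12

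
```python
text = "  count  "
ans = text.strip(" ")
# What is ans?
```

Trace:
`text = "  count  "` → text = '  count  '
`ans = text.strip(" ")` → ans = 'count'
So ans = 'count'

Answer: 'count'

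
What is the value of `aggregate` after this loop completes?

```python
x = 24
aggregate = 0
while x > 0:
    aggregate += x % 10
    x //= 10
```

Sum digits of 24
`aggregate` takes the values: 0 → 4 → 6

Answer: 6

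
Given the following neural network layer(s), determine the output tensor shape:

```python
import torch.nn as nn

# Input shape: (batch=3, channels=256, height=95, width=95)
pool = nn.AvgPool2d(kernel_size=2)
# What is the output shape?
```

Input: (3, 256, 95, 95) -> Output: (3, 256, 47, 47)

Answer: (3, 256, 47, 47)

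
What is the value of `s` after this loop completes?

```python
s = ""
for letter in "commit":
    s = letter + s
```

Reverse 'commit'
`s` takes the values: "" → "c" → "oc" → "moc" → "mmoc" → "immoc" → "timmoc"

Answer: "timmoc"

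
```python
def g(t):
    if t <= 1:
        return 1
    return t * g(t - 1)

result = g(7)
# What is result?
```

g(7) = 7 * 6 * 5 * 4 * 3 * 2 * 1 = 5040

Answer: 5040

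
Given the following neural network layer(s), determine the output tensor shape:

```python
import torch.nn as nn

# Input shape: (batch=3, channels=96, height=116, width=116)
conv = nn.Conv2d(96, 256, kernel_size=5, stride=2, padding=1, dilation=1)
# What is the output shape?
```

Input: (3, 96, 116, 116) -> Output: (3, 256, 57, 57)

Answer: (3, 256, 57, 57)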